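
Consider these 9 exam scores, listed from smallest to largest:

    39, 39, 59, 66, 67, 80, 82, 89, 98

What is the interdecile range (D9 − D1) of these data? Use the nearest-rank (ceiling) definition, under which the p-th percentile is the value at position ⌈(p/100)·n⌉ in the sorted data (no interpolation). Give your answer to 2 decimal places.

59.00

n = 9.
P10: rank ⌈10/100·9⌉ = 1 → 39.
P90: rank ⌈90/100·9⌉ = 9 → 98.
Difference: 98 − 39 = 59.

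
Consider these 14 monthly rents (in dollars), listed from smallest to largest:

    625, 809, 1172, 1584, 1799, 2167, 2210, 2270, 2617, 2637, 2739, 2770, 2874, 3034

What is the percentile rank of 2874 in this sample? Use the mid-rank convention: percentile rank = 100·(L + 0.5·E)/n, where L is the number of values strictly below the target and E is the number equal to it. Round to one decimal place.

Count below 2874: L = 12; count equal: E = 1; n = 14.
Percentile rank = 100·(12 + 0.5·1)/14 = 100·12.5/14 = 89.29.

89.3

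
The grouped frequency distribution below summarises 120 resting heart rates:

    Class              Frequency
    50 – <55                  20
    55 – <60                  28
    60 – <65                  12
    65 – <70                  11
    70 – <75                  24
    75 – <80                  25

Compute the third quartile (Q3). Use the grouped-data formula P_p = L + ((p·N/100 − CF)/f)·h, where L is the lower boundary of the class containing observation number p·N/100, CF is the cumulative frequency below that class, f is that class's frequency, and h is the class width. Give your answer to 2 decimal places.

N = 120; target position k = 75/100 · 120 = 90.
Cumulative frequencies: 20, 48, 60, 71, 95, 120.
Observation 90 falls in the class 70 – <75.
L = 70, CF = 71, f = 24, h = 5.
P75 = 70 + ((90 − 71)/24)·5 = 70 + 3.95833 = 73.9583.

73.96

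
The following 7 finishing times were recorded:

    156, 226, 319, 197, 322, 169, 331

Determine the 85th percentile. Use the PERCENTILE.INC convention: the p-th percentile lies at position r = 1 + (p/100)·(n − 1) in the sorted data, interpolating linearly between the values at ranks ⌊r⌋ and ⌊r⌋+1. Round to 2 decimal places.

322.90

Sorted: 156, 169, 197, 226, 319, 322, 331.
n = 7.
r = 1 + (85/100)·(7 − 1) = 1 + 5.1 = 6.1.
Rank 6 is 322 and rank 7 is 331.
Interpolate: 322 + 0.1·(331 − 322) = 322 + 0.1·9 = 322.9.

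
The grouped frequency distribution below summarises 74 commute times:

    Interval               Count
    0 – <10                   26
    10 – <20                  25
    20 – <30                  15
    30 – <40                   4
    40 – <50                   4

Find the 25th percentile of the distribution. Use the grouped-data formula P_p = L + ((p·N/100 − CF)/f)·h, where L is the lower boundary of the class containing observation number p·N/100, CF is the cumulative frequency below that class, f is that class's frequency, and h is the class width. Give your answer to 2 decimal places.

7.12

N = 74; target position k = 25/100 · 74 = 18.5.
Cumulative frequencies: 26, 51, 66, 70, 74.
Observation 18.5 falls in the class 0 – <10.
L = 0, CF = 0, f = 26, h = 10.
P25 = 0 + ((18.5 − 0)/26)·10 = 0 + 7.11538 = 7.11538.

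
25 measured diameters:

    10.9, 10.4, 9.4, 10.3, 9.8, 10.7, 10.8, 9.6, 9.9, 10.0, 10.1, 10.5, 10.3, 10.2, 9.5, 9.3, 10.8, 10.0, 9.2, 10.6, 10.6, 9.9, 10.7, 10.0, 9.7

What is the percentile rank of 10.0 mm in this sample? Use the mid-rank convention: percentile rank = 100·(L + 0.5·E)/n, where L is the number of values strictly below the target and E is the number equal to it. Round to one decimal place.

Sorted: 9.2, 9.3, 9.4, 9.5, 9.6, 9.7, 9.8, 9.9, 9.9, 10.0, 10.0, 10.0, 10.1, 10.2, 10.3, 10.3, 10.4, 10.5, 10.6, 10.6, 10.7, 10.7, 10.8, 10.8, 10.9.
Count below 10.0: L = 9; count equal: E = 3; n = 25.
Percentile rank = 100·(9 + 0.5·3)/25 = 100·10.5/25 = 42.

42.0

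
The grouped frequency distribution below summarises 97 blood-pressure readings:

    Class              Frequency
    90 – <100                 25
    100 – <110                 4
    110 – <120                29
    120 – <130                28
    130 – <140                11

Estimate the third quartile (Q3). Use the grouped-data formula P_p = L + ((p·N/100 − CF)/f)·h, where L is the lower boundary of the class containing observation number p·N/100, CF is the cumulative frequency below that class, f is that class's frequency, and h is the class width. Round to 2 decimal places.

N = 97; target position k = 75/100 · 97 = 72.75.
Cumulative frequencies: 25, 29, 58, 86, 97.
Observation 72.75 falls in the class 120 – <130.
L = 120, CF = 58, f = 28, h = 10.
P75 = 120 + ((72.75 − 58)/28)·10 = 120 + 5.26786 = 125.268.

125.27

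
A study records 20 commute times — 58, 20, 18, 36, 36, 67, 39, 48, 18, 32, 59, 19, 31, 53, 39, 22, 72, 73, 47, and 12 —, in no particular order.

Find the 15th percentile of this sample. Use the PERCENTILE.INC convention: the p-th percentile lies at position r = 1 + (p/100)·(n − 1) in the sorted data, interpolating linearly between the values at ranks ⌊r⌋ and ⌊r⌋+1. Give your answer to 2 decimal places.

Sorted: 12, 18, 18, 19, 20, 22, 31, 32, 36, 36, 39, 39, 47, 48, 53, 58, 59, 67, 72, 73.
n = 20.
r = 1 + (15/100)·(20 − 1) = 1 + 2.85 = 3.85.
Rank 3 is 18 and rank 4 is 19.
Interpolate: 18 + 0.85·(19 − 18) = 18 + 0.85·1 = 18.85.

18.85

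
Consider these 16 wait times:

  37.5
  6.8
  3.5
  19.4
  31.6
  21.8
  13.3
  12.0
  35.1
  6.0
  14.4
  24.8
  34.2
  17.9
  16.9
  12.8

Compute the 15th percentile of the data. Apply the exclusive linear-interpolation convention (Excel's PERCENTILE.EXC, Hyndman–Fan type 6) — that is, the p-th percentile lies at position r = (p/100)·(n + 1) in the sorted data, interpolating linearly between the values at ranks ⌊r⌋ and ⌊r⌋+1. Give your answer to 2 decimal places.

6.44

Sorted: 3.5, 6.0, 6.8, 12.0, 12.8, 13.3, 14.4, 16.9, 17.9, 19.4, 21.8, 24.8, 31.6, 34.2, 35.1, 37.5.
n = 16.
r = (15/100)·(16 + 1) = 2.55.
Rank 2 is 6.0 and rank 3 is 6.8.
Interpolate: 6.0 + 0.55·(6.8 − 6.0) = 6.0 + 0.55·0.8 = 6.44.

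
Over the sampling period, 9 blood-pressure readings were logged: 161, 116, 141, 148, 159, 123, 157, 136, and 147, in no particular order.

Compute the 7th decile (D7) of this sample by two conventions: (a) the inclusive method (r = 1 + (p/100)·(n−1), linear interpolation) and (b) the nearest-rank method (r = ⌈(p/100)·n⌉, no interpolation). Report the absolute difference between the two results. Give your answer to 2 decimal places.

3.60

Sorted: 116, 123, 136, 141, 147, 148, 157, 159, 161.
n = 9.
(a) r = 6.6; between ranks 6 (148) and 7 (157): 153.4.
(b) the nearest-rank method: rank 7 → 157.
|153.4 − 157| = 3.6.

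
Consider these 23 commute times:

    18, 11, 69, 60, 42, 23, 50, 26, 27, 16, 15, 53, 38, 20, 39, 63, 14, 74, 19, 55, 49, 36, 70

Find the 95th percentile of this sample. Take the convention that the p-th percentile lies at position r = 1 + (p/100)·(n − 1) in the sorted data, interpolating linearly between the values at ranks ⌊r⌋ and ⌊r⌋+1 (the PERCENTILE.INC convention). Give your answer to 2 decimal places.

69.90

Sorted: 11, 14, 15, 16, 18, 19, 20, 23, 26, 27, 36, 38, 39, 42, 49, 50, 53, 55, 60, 63, 69, 70, 74.
n = 23.
r = 1 + (95/100)·(23 − 1) = 1 + 20.9 = 21.9.
Rank 21 is 69 and rank 22 is 70.
Interpolate: 69 + 0.9·(70 − 69) = 69 + 0.9·1 = 69.9.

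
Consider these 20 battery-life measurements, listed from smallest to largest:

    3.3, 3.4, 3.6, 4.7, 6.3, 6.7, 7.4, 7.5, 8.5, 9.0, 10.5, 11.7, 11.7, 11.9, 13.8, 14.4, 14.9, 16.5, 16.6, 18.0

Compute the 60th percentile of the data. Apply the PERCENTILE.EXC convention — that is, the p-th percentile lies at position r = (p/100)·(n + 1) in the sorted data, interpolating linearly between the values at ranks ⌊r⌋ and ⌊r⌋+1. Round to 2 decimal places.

11.70

n = 20.
r = (60/100)·(20 + 1) = 12.6.
Rank 12 is 11.7 and rank 13 is 11.7.
Interpolate: 11.7 + 0.6·(11.7 − 11.7) = 11.7 + 0.6·0 = 11.7.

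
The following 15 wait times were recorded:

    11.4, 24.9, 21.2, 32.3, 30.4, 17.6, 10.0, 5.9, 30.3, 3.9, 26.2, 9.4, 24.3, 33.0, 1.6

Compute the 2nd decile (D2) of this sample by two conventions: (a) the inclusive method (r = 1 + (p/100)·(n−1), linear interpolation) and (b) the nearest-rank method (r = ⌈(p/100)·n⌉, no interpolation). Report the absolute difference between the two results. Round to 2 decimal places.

2.80

Sorted: 1.6, 3.9, 5.9, 9.4, 10.0, 11.4, 17.6, 21.2, 24.3, 24.9, 26.2, 30.3, 30.4, 32.3, 33.0.
n = 15.
(a) r = 3.8; between ranks 3 (5.9) and 4 (9.4): 8.7.
(b) the nearest-rank method: rank 3 → 5.9.
|8.7 − 5.9| = 2.8.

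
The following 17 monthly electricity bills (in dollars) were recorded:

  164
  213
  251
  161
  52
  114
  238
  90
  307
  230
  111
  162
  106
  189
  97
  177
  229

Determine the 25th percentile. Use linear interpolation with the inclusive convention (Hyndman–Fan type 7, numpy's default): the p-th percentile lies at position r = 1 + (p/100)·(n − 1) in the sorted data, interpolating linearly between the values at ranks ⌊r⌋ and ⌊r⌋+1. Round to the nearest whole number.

111

Sorted: 52, 90, 97, 106, 111, 114, 161, 162, 164, 177, 189, 213, 229, 230, 238, 251, 307.
n = 17.
r = 1 + (25/100)·(17 − 1) = 1 + 4 = 5.
r is an integer, so P25 is the value at rank 5: 111.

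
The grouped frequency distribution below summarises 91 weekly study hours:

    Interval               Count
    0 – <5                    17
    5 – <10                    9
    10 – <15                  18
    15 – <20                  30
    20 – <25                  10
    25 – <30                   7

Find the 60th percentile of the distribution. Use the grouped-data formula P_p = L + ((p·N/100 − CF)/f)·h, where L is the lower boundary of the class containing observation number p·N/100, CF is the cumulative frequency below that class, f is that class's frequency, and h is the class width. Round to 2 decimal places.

N = 91; target position k = 60/100 · 91 = 54.6.
Cumulative frequencies: 17, 26, 44, 74, 84, 91.
Observation 54.6 falls in the class 15 – <20.
L = 15, CF = 44, f = 30, h = 5.
P60 = 15 + ((54.6 − 44)/30)·5 = 15 + 1.76667 = 16.7667.

16.77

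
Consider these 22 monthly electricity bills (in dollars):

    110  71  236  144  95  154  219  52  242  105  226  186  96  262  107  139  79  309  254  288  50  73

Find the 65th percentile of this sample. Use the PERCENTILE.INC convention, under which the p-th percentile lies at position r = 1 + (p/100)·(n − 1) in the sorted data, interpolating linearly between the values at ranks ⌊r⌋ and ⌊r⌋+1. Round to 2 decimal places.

Sorted: 50, 52, 71, 73, 79, 95, 96, 105, 107, 110, 139, 144, 154, 186, 219, 226, 236, 242, 254, 262, 288, 309.
n = 22.
r = 1 + (65/100)·(22 − 1) = 1 + 13.65 = 14.65.
Rank 14 is 186 and rank 15 is 219.
Interpolate: 186 + 0.65·(219 − 186) = 186 + 0.65·33 = 207.45.

207.45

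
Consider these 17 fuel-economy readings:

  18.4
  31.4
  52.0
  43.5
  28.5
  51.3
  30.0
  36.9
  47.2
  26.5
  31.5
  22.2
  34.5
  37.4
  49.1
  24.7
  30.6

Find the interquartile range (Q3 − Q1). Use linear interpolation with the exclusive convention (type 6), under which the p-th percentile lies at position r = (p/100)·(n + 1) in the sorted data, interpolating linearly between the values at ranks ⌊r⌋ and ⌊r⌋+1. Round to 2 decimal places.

17.85

Sorted: 18.4, 22.2, 24.7, 26.5, 28.5, 30.0, 30.6, 31.4, 31.5, 34.5, 36.9, 37.4, 43.5, 47.2, 49.1, 51.3, 52.0.
n = 17.
P25: r = 4.5; ranks 4–5 are 26.5, 28.5; interpolating gives 27.5.
P75: r = 13.5; ranks 13–14 are 43.5, 47.2; interpolating gives 45.35.
Difference: 45.35 − 27.5 = 17.85.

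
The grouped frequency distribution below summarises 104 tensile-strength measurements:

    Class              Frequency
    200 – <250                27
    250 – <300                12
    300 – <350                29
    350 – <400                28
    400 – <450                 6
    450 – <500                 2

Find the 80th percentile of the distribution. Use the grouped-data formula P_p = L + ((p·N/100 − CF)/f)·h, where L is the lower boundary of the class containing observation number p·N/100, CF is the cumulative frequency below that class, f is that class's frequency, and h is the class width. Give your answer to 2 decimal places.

377.14

N = 104; target position k = 80/100 · 104 = 83.2.
Cumulative frequencies: 27, 39, 68, 96, 102, 104.
Observation 83.2 falls in the class 350 – <400.
L = 350, CF = 68, f = 28, h = 50.
P80 = 350 + ((83.2 − 68)/28)·50 = 350 + 27.1429 = 377.143.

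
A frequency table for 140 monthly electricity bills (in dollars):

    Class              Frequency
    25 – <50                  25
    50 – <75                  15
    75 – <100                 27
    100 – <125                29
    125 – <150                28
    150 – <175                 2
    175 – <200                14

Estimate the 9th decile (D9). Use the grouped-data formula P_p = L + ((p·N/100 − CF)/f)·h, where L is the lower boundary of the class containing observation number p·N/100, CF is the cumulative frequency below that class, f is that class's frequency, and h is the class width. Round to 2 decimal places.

N = 140; target position k = 90/100 · 140 = 126.
Cumulative frequencies: 25, 40, 67, 96, 124, 126, 140.
Observation 126 falls in the class 150 – <175.
L = 150, CF = 124, f = 2, h = 25.
P90 = 150 + ((126 − 124)/2)·25 = 150 + 25 = 175.

175.00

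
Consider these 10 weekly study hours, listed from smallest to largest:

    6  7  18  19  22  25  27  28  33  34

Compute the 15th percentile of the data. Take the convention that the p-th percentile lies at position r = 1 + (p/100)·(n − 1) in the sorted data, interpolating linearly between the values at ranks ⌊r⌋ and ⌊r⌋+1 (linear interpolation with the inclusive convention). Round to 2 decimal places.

n = 10.
r = 1 + (15/100)·(10 − 1) = 1 + 1.35 = 2.35.
Rank 2 is 7 and rank 3 is 18.
Interpolate: 7 + 0.35·(18 − 7) = 7 + 0.35·11 = 10.85.

10.85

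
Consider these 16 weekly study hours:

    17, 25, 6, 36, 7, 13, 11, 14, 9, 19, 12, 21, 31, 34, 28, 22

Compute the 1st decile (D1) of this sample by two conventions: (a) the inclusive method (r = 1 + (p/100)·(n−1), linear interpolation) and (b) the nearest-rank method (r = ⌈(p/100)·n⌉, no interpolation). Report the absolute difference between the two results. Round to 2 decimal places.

Sorted: 6, 7, 9, 11, 12, 13, 14, 17, 19, 21, 22, 25, 28, 31, 34, 36.
n = 16.
(a) r = 2.5; between ranks 2 (7) and 3 (9): 8.
(b) the nearest-rank method: rank 2 → 7.
|8 − 7| = 1.

1.00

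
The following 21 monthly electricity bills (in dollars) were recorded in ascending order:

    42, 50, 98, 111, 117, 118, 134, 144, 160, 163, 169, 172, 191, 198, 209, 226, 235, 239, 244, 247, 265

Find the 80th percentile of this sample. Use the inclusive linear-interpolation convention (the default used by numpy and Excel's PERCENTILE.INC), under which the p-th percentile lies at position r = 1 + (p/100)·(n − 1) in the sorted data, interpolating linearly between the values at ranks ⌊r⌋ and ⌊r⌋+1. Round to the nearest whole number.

n = 21.
r = 1 + (80/100)·(21 − 1) = 1 + 16 = 17.
r is an integer, so P80 is the value at rank 17: 235.

235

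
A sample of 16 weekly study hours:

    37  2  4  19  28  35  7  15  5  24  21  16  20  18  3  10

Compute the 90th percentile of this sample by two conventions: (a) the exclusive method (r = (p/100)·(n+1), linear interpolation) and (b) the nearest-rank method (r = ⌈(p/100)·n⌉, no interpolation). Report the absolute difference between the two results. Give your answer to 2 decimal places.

0.60

Sorted: 2, 3, 4, 5, 7, 10, 15, 16, 18, 19, 20, 21, 24, 28, 35, 37.
n = 16.
(a) r = 15.3; between ranks 15 (35) and 16 (37): 35.6.
(b) the nearest-rank method: rank 15 → 35.
|35.6 − 35| = 0.6.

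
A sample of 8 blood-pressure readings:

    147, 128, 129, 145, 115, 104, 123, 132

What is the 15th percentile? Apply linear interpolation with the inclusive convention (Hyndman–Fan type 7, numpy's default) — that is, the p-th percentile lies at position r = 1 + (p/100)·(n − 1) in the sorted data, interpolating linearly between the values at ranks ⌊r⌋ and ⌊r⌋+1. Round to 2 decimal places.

Sorted: 104, 115, 123, 128, 129, 132, 145, 147.
n = 8.
r = 1 + (15/100)·(8 − 1) = 1 + 1.05 = 2.05.
Rank 2 is 115 and rank 3 is 123.
Interpolate: 115 + 0.05·(123 − 115) = 115 + 0.05·8 = 115.4.

115.40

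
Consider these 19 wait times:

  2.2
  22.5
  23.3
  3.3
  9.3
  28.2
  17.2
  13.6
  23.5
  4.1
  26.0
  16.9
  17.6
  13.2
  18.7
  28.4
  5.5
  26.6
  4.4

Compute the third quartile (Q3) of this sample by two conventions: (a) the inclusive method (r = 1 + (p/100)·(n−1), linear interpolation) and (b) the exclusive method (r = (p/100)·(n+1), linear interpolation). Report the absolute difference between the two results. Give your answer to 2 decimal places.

0.10

Sorted: 2.2, 3.3, 4.1, 4.4, 5.5, 9.3, 13.2, 13.6, 16.9, 17.2, 17.6, 18.7, 22.5, 23.3, 23.5, 26.0, 26.6, 28.2, 28.4.
n = 19.
(a) r = 14.5; between ranks 14 (23.3) and 15 (23.5): 23.4.
(b) r = 15 → value at rank 15 = 23.5.
|23.4 − 23.5| = 0.1.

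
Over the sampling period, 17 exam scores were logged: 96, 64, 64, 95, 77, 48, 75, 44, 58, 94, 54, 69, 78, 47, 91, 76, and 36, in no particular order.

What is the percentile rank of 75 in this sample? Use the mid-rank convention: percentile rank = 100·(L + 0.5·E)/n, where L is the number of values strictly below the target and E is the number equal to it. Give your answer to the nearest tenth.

Sorted: 36, 44, 47, 48, 54, 58, 64, 64, 69, 75, 76, 77, 78, 91, 94, 95, 96.
Count below 75: L = 9; count equal: E = 1; n = 17.
Percentile rank = 100·(9 + 0.5·1)/17 = 100·9.5/17 = 55.88.

55.9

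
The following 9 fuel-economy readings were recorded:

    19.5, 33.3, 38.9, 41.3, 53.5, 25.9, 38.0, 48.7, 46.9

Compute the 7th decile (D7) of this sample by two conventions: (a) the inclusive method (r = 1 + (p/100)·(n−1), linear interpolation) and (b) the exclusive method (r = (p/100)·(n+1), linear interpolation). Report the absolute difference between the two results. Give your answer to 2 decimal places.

2.24

Sorted: 19.5, 25.9, 33.3, 38.0, 38.9, 41.3, 46.9, 48.7, 53.5.
n = 9.
(a) r = 6.6; between ranks 6 (41.3) and 7 (46.9): 44.66.
(b) r = 7 → value at rank 7 = 46.9.
|44.66 − 46.9| = 2.24.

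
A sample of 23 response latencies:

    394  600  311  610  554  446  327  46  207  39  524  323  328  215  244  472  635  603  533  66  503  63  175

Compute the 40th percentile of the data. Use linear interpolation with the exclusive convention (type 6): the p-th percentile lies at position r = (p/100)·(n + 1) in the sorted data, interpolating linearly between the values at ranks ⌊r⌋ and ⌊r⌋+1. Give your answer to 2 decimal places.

318.20

Sorted: 39, 46, 63, 66, 175, 207, 215, 244, 311, 323, 327, 328, 394, 446, 472, 503, 524, 533, 554, 600, 603, 610, 635.
n = 23.
r = (40/100)·(23 + 1) = 9.6.
Rank 9 is 311 and rank 10 is 323.
Interpolate: 311 + 0.6·(323 − 311) = 311 + 0.6·12 = 318.2.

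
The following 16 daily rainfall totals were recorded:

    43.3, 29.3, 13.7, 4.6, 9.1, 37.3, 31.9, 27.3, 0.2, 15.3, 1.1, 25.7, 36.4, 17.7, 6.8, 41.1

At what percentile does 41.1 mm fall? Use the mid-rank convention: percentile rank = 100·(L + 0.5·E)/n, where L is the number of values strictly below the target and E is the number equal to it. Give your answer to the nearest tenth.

90.6

Sorted: 0.2, 1.1, 4.6, 6.8, 9.1, 13.7, 15.3, 17.7, 25.7, 27.3, 29.3, 31.9, 36.4, 37.3, 41.1, 43.3.
Count below 41.1: L = 14; count equal: E = 1; n = 16.
Percentile rank = 100·(14 + 0.5·1)/16 = 100·14.5/16 = 90.62.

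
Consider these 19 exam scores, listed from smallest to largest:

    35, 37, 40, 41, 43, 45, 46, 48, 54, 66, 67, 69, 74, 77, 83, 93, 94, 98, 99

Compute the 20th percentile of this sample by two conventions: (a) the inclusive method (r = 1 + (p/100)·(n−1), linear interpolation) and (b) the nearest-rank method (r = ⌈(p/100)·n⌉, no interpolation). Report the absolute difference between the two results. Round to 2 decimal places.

1.20

n = 19.
(a) r = 4.6; between ranks 4 (41) and 5 (43): 42.2.
(b) the nearest-rank method: rank 4 → 41.
|42.2 − 41| = 1.2.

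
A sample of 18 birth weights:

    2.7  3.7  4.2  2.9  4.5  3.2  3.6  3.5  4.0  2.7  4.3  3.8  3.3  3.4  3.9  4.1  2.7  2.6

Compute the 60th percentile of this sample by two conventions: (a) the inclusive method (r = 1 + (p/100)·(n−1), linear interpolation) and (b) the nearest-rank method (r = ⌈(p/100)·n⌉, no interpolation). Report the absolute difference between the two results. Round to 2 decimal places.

0.02

Sorted: 2.6, 2.7, 2.7, 2.7, 2.9, 3.2, 3.3, 3.4, 3.5, 3.6, 3.7, 3.8, 3.9, 4.0, 4.1, 4.2, 4.3, 4.5.
n = 18.
(a) r = 11.2; between ranks 11 (3.7) and 12 (3.8): 3.72.
(b) the nearest-rank method: rank 11 → 3.7.
|3.72 − 3.7| = 0.02.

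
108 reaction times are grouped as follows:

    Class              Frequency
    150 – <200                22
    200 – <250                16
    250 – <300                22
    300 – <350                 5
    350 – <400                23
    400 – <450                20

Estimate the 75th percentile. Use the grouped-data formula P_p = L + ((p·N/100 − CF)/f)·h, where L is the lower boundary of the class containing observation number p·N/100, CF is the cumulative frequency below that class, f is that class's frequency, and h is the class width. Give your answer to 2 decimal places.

384.78

N = 108; target position k = 75/100 · 108 = 81.
Cumulative frequencies: 22, 38, 60, 65, 88, 108.
Observation 81 falls in the class 350 – <400.
L = 350, CF = 65, f = 23, h = 50.
P75 = 350 + ((81 − 65)/23)·50 = 350 + 34.7826 = 384.783.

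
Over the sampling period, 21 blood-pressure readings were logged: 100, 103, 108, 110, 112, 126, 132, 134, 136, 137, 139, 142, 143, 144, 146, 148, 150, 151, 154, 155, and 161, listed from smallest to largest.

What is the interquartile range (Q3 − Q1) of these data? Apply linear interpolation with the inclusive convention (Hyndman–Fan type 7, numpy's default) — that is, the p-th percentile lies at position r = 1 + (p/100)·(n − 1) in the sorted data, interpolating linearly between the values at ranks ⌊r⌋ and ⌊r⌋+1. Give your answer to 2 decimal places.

22.00

n = 21.
P25: r = 6 (integer) → 126.
P75: r = 16 (integer) → 148.
Difference: 148 − 126 = 22.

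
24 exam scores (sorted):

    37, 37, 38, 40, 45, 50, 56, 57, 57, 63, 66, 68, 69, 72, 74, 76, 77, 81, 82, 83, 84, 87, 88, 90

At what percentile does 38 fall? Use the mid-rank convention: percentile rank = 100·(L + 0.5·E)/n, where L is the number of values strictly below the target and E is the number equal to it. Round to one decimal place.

Count below 38: L = 2; count equal: E = 1; n = 24.
Percentile rank = 100·(2 + 0.5·1)/24 = 100·2.5/24 = 10.42.

10.4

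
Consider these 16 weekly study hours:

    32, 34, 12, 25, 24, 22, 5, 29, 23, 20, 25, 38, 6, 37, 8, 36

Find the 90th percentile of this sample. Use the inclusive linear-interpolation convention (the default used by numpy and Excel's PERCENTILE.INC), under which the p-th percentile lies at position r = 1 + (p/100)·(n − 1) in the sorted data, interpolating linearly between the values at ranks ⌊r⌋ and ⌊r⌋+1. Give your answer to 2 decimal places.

36.50

Sorted: 5, 6, 8, 12, 20, 22, 23, 24, 25, 25, 29, 32, 34, 36, 37, 38.
n = 16.
r = 1 + (90/100)·(16 − 1) = 1 + 13.5 = 14.5.
Rank 14 is 36 and rank 15 is 37.
Interpolate: 36 + 0.5·(37 − 36) = 36 + 0.5·1 = 36.5.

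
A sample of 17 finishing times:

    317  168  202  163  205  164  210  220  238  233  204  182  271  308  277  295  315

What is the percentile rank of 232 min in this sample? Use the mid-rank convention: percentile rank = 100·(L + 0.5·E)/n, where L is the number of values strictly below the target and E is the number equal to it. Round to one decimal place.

Sorted: 163, 164, 168, 182, 202, 204, 205, 210, 220, 233, 238, 271, 277, 295, 308, 315, 317.
Count below 232: L = 9; count equal: E = 0; n = 17.
Percentile rank = 100·(9 + 0.5·0)/17 = 100·9/17 = 52.94.

52.9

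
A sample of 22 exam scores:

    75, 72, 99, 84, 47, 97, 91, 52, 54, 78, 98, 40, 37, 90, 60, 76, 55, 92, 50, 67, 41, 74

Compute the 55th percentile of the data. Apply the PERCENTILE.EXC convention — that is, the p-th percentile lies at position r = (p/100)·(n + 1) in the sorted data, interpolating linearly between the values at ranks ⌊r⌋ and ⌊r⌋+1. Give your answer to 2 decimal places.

74.65

Sorted: 37, 40, 41, 47, 50, 52, 54, 55, 60, 67, 72, 74, 75, 76, 78, 84, 90, 91, 92, 97, 98, 99.
n = 22.
r = (55/100)·(22 + 1) = 12.65.
Rank 12 is 74 and rank 13 is 75.
Interpolate: 74 + 0.65·(75 − 74) = 74 + 0.65·1 = 74.65.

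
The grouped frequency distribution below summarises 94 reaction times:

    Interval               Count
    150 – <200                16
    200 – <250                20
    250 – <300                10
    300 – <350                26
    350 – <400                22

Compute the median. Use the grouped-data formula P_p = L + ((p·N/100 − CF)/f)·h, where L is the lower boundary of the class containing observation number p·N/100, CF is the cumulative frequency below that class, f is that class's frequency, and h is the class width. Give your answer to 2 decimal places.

301.92

N = 94; target position k = 50/100 · 94 = 47.
Cumulative frequencies: 16, 36, 46, 72, 94.
Observation 47 falls in the class 300 – <350.
L = 300, CF = 46, f = 26, h = 50.
P50 = 300 + ((47 − 46)/26)·50 = 300 + 1.92308 = 301.923.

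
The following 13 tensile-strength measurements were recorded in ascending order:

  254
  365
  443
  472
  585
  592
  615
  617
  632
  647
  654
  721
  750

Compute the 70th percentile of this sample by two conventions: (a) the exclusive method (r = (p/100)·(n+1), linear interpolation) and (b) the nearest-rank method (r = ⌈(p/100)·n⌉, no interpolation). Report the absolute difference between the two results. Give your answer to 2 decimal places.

3.00

n = 13.
(a) r = 9.8; between ranks 9 (632) and 10 (647): 644.
(b) the nearest-rank method: rank 10 → 647.
|644 − 647| = 3.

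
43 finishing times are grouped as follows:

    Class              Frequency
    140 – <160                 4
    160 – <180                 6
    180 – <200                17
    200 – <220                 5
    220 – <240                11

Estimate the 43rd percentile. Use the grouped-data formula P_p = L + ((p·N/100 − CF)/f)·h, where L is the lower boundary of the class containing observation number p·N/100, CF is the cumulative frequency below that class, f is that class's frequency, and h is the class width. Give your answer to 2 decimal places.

N = 43; target position k = 43/100 · 43 = 18.49.
Cumulative frequencies: 4, 10, 27, 32, 43.
Observation 18.49 falls in the class 180 – <200.
L = 180, CF = 10, f = 17, h = 20.
P43 = 180 + ((18.49 − 10)/17)·20 = 180 + 9.98824 = 189.988.

189.99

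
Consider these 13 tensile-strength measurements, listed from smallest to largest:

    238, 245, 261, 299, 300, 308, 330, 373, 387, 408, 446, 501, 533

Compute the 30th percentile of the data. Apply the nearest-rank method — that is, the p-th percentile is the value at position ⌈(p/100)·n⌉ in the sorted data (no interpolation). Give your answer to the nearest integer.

299

n = 13.
Position = ⌈30/100 · 13⌉ = ⌈3.9⌉ = 4.
The value at rank 4 is 299.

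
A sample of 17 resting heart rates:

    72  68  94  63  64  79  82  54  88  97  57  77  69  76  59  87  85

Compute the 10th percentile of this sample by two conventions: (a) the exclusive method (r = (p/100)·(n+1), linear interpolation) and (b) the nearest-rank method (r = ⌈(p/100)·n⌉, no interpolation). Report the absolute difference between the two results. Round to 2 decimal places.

0.60

Sorted: 54, 57, 59, 63, 64, 68, 69, 72, 76, 77, 79, 82, 85, 87, 88, 94, 97.
n = 17.
(a) r = 1.8; between ranks 1 (54) and 2 (57): 56.4.
(b) the nearest-rank method: rank 2 → 57.
|56.4 − 57| = 0.6.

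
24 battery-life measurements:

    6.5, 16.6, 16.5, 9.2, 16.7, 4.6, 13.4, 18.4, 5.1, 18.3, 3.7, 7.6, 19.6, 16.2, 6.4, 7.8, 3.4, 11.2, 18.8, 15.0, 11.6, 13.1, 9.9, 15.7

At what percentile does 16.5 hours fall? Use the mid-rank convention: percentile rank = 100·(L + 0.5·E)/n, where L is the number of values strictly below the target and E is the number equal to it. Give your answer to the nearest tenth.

Sorted: 3.4, 3.7, 4.6, 5.1, 6.4, 6.5, 7.6, 7.8, 9.2, 9.9, 11.2, 11.6, 13.1, 13.4, 15.0, 15.7, 16.2, 16.5, 16.6, 16.7, 18.3, 18.4, 18.8, 19.6.
Count below 16.5: L = 17; count equal: E = 1; n = 24.
Percentile rank = 100·(17 + 0.5·1)/24 = 100·17.5/24 = 72.92.

72.9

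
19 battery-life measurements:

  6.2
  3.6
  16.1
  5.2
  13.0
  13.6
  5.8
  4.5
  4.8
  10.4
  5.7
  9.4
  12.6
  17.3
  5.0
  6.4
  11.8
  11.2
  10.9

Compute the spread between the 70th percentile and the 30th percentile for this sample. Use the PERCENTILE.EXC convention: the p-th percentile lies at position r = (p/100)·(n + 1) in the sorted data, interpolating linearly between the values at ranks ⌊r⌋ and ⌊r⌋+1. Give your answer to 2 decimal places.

Sorted: 3.6, 4.5, 4.8, 5.0, 5.2, 5.7, 5.8, 6.2, 6.4, 9.4, 10.4, 10.9, 11.2, 11.8, 12.6, 13.0, 13.6, 16.1, 17.3.
n = 19.
P30: r = 6 (integer) → 5.7.
P70: r = 14 (integer) → 11.8.
Difference: 11.8 − 5.7 = 6.1.

6.10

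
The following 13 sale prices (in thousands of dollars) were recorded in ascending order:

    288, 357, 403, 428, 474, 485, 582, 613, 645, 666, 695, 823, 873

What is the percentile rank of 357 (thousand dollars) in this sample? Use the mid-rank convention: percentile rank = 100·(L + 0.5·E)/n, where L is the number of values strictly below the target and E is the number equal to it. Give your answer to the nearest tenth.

Count below 357: L = 1; count equal: E = 1; n = 13.
Percentile rank = 100·(1 + 0.5·1)/13 = 100·1.5/13 = 11.54.

11.5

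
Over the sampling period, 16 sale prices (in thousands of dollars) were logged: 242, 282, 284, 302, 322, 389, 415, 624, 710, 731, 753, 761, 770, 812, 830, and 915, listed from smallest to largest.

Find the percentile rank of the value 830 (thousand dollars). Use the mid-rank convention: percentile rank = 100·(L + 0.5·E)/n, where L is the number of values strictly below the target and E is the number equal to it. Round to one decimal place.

90.6

Count below 830: L = 14; count equal: E = 1; n = 16.
Percentile rank = 100·(14 + 0.5·1)/16 = 100·14.5/16 = 90.62.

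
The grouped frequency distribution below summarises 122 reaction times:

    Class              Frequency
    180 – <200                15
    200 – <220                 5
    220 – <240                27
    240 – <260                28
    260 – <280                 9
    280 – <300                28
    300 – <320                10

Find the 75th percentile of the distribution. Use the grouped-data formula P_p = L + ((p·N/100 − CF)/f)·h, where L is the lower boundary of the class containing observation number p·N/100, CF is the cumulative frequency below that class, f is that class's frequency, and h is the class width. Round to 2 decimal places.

N = 122; target position k = 75/100 · 122 = 91.5.
Cumulative frequencies: 15, 20, 47, 75, 84, 112, 122.
Observation 91.5 falls in the class 280 – <300.
L = 280, CF = 84, f = 28, h = 20.
P75 = 280 + ((91.5 − 84)/28)·20 = 280 + 5.35714 = 285.357.

285.36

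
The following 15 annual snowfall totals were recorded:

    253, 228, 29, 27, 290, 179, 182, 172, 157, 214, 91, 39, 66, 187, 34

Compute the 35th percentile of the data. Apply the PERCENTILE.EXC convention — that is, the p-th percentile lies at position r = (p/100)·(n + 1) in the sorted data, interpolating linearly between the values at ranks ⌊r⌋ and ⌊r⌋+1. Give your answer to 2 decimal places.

81.00

Sorted: 27, 29, 34, 39, 66, 91, 157, 172, 179, 182, 187, 214, 228, 253, 290.
n = 15.
r = (35/100)·(15 + 1) = 5.6.
Rank 5 is 66 and rank 6 is 91.
Interpolate: 66 + 0.6·(91 − 66) = 66 + 0.6·25 = 81.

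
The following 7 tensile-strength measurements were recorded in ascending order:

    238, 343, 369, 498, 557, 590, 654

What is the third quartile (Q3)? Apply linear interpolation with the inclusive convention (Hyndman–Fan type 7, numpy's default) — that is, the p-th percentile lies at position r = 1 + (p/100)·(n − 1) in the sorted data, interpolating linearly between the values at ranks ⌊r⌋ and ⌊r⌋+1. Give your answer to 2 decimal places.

n = 7.
r = 1 + (75/100)·(7 − 1) = 1 + 4.5 = 5.5.
Rank 5 is 557 and rank 6 is 590.
Interpolate: 557 + 0.5·(590 − 557) = 557 + 0.5·33 = 573.5.

573.50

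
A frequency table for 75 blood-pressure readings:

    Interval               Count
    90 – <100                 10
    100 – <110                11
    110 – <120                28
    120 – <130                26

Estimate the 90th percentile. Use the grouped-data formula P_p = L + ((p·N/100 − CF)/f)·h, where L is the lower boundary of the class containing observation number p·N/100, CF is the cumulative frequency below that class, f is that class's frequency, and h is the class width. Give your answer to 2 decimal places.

N = 75; target position k = 90/100 · 75 = 67.5.
Cumulative frequencies: 10, 21, 49, 75.
Observation 67.5 falls in the class 120 – <130.
L = 120, CF = 49, f = 26, h = 10.
P90 = 120 + ((67.5 − 49)/26)·10 = 120 + 7.11538 = 127.115.

127.12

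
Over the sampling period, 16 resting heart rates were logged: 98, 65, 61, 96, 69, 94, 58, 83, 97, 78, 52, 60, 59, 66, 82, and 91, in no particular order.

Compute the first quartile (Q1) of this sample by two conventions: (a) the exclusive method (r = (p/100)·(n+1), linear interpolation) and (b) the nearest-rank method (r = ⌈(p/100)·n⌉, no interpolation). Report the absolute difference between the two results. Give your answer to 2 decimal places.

0.25

Sorted: 52, 58, 59, 60, 61, 65, 66, 69, 78, 82, 83, 91, 94, 96, 97, 98.
n = 16.
(a) r = 4.25; between ranks 4 (60) and 5 (61): 60.25.
(b) the nearest-rank method: rank 4 → 60.
|60.25 − 60| = 0.25.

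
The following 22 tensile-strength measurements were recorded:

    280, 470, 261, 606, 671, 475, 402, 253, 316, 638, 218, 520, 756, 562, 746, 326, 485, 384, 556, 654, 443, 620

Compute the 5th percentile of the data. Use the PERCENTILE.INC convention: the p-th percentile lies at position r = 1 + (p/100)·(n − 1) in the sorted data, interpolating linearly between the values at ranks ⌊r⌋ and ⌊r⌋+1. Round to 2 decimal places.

253.40

Sorted: 218, 253, 261, 280, 316, 326, 384, 402, 443, 470, 475, 485, 520, 556, 562, 606, 620, 638, 654, 671, 746, 756.
n = 22.
r = 1 + (5/100)·(22 − 1) = 1 + 1.05 = 2.05.
Rank 2 is 253 and rank 3 is 261.
Interpolate: 253 + 0.05·(261 − 253) = 253 + 0.05·8 = 253.4.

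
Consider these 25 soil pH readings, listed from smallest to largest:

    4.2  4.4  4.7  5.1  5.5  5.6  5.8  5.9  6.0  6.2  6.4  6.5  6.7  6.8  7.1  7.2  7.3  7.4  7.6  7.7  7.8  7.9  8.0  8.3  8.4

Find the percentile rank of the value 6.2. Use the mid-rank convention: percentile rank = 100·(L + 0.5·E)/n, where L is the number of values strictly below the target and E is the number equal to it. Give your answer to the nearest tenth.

38.0

Count below 6.2: L = 9; count equal: E = 1; n = 25.
Percentile rank = 100·(9 + 0.5·1)/25 = 100·9.5/25 = 38.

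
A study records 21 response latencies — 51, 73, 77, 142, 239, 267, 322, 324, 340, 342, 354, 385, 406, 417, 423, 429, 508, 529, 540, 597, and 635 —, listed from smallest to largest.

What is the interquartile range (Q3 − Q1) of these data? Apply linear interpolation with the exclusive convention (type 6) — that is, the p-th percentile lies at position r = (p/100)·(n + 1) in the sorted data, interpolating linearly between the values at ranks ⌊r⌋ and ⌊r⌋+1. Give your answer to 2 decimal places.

n = 21.
P25: r = 5.5; ranks 5–6 are 239, 267; interpolating gives 253.
P75: r = 16.5; ranks 16–17 are 429, 508; interpolating gives 468.5.
Difference: 468.5 − 253 = 215.5.

215.50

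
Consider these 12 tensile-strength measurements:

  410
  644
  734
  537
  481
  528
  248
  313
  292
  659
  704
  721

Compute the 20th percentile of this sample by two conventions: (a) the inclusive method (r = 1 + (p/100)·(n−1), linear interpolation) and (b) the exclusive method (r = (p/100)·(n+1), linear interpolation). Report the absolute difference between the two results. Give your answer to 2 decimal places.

27.80

Sorted: 248, 292, 313, 410, 481, 528, 537, 644, 659, 704, 721, 734.
n = 12.
(a) r = 3.2; between ranks 3 (313) and 4 (410): 332.4.
(b) r = 2.6; between ranks 2 (292) and 3 (313): 304.6.
|332.4 − 304.6| = 27.8.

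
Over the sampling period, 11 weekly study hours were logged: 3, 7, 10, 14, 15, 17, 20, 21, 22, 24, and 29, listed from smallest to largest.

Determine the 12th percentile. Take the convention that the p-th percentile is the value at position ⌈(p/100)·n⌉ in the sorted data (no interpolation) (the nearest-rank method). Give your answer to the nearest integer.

7

n = 11.
Position = ⌈12/100 · 11⌉ = ⌈1.32⌉ = 2.
The value at rank 2 is 7.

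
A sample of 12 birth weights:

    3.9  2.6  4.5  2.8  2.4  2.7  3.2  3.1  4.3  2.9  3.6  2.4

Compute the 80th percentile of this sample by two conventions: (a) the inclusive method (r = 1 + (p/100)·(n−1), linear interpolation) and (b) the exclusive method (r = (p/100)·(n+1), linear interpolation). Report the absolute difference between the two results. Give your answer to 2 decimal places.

0.22

Sorted: 2.4, 2.4, 2.6, 2.7, 2.8, 2.9, 3.1, 3.2, 3.6, 3.9, 4.3, 4.5.
n = 12.
(a) r = 9.8; between ranks 9 (3.6) and 10 (3.9): 3.84.
(b) r = 10.4; between ranks 10 (3.9) and 11 (4.3): 4.06.
|3.84 − 4.06| = 0.22.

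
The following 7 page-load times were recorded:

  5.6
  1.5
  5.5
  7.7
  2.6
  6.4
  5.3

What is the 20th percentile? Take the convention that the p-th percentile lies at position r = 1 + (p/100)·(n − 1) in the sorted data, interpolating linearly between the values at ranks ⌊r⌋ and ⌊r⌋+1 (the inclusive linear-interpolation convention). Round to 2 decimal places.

3.14

Sorted: 1.5, 2.6, 5.3, 5.5, 5.6, 6.4, 7.7.
n = 7.
r = 1 + (20/100)·(7 − 1) = 1 + 1.2 = 2.2.
Rank 2 is 2.6 and rank 3 is 5.3.
Interpolate: 2.6 + 0.2·(5.3 − 2.6) = 2.6 + 0.2·2.7 = 3.14.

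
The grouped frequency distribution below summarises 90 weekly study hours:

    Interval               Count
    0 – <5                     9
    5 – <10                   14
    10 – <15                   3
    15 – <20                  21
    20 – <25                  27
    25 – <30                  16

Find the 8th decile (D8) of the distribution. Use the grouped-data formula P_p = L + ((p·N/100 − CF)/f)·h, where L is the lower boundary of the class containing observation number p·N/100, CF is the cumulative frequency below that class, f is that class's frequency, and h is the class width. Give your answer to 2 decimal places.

24.63

N = 90; target position k = 80/100 · 90 = 72.
Cumulative frequencies: 9, 23, 26, 47, 74, 90.
Observation 72 falls in the class 20 – <25.
L = 20, CF = 47, f = 27, h = 5.
P80 = 20 + ((72 − 47)/27)·5 = 20 + 4.62963 = 24.6296.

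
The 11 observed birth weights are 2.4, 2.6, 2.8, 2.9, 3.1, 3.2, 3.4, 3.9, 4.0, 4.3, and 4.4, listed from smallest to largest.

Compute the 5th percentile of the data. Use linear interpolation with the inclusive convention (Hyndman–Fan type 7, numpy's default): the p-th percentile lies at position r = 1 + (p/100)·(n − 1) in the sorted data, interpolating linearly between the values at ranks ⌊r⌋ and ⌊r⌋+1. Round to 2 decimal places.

2.50

n = 11.
r = 1 + (5/100)·(11 − 1) = 1 + 0.5 = 1.5.
Rank 1 is 2.4 and rank 2 is 2.6.
Interpolate: 2.4 + 0.5·(2.6 − 2.4) = 2.4 + 0.5·0.2 = 2.5.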